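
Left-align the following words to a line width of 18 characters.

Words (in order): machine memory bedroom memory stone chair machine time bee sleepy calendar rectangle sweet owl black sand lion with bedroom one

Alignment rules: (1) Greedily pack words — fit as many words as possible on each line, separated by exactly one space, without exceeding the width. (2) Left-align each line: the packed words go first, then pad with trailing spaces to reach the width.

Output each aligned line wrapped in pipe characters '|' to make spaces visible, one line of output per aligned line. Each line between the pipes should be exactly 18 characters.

Answer: |machine memory    |
|bedroom memory    |
|stone chair       |
|machine time bee  |
|sleepy calendar   |
|rectangle sweet   |
|owl black sand    |
|lion with bedroom |
|one               |

Derivation:
Line 1: ['machine', 'memory'] (min_width=14, slack=4)
Line 2: ['bedroom', 'memory'] (min_width=14, slack=4)
Line 3: ['stone', 'chair'] (min_width=11, slack=7)
Line 4: ['machine', 'time', 'bee'] (min_width=16, slack=2)
Line 5: ['sleepy', 'calendar'] (min_width=15, slack=3)
Line 6: ['rectangle', 'sweet'] (min_width=15, slack=3)
Line 7: ['owl', 'black', 'sand'] (min_width=14, slack=4)
Line 8: ['lion', 'with', 'bedroom'] (min_width=17, slack=1)
Line 9: ['one'] (min_width=3, slack=15)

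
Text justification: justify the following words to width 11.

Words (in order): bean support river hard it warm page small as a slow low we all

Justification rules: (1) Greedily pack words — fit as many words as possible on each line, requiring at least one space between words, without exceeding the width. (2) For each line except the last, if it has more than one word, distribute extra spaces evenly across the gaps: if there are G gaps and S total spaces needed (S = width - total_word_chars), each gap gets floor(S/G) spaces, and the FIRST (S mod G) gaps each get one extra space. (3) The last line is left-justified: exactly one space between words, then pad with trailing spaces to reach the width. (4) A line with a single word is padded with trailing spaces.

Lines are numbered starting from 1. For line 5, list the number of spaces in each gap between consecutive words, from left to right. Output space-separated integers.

Answer: 2

Derivation:
Line 1: ['bean'] (min_width=4, slack=7)
Line 2: ['support'] (min_width=7, slack=4)
Line 3: ['river', 'hard'] (min_width=10, slack=1)
Line 4: ['it', 'warm'] (min_width=7, slack=4)
Line 5: ['page', 'small'] (min_width=10, slack=1)
Line 6: ['as', 'a', 'slow'] (min_width=9, slack=2)
Line 7: ['low', 'we', 'all'] (min_width=10, slack=1)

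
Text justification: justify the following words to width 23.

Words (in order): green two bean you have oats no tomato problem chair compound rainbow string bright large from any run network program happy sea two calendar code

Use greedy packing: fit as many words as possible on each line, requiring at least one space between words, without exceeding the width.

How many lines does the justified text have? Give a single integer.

Answer: 7

Derivation:
Line 1: ['green', 'two', 'bean', 'you', 'have'] (min_width=23, slack=0)
Line 2: ['oats', 'no', 'tomato', 'problem'] (min_width=22, slack=1)
Line 3: ['chair', 'compound', 'rainbow'] (min_width=22, slack=1)
Line 4: ['string', 'bright', 'large'] (min_width=19, slack=4)
Line 5: ['from', 'any', 'run', 'network'] (min_width=20, slack=3)
Line 6: ['program', 'happy', 'sea', 'two'] (min_width=21, slack=2)
Line 7: ['calendar', 'code'] (min_width=13, slack=10)
Total lines: 7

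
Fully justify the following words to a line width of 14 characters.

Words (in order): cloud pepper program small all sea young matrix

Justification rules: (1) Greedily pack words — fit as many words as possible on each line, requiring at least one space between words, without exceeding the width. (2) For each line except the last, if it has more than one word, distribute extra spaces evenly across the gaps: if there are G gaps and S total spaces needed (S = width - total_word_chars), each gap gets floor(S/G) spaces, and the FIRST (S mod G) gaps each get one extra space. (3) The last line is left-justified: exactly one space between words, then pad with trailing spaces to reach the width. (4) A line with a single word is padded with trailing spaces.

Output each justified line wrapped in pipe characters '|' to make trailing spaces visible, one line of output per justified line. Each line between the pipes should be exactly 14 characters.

Answer: |cloud   pepper|
|program  small|
|all  sea young|
|matrix        |

Derivation:
Line 1: ['cloud', 'pepper'] (min_width=12, slack=2)
Line 2: ['program', 'small'] (min_width=13, slack=1)
Line 3: ['all', 'sea', 'young'] (min_width=13, slack=1)
Line 4: ['matrix'] (min_width=6, slack=8)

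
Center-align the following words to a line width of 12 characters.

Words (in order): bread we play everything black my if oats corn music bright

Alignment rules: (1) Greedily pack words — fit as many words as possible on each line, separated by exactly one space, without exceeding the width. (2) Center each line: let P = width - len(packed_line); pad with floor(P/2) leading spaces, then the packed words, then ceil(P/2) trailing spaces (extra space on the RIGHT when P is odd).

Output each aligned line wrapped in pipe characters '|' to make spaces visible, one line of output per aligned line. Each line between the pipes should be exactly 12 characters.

Line 1: ['bread', 'we'] (min_width=8, slack=4)
Line 2: ['play'] (min_width=4, slack=8)
Line 3: ['everything'] (min_width=10, slack=2)
Line 4: ['black', 'my', 'if'] (min_width=11, slack=1)
Line 5: ['oats', 'corn'] (min_width=9, slack=3)
Line 6: ['music', 'bright'] (min_width=12, slack=0)

Answer: |  bread we  |
|    play    |
| everything |
|black my if |
| oats corn  |
|music bright|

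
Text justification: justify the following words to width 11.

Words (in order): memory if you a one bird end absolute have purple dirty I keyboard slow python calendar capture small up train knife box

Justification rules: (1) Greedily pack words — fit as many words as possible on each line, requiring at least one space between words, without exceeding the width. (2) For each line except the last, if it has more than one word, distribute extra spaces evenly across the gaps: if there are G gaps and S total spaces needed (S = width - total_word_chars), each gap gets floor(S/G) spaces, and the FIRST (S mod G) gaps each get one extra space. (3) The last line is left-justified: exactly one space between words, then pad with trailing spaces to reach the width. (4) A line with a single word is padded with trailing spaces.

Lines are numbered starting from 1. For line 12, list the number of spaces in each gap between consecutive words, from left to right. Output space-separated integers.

Line 1: ['memory', 'if'] (min_width=9, slack=2)
Line 2: ['you', 'a', 'one'] (min_width=9, slack=2)
Line 3: ['bird', 'end'] (min_width=8, slack=3)
Line 4: ['absolute'] (min_width=8, slack=3)
Line 5: ['have', 'purple'] (min_width=11, slack=0)
Line 6: ['dirty', 'I'] (min_width=7, slack=4)
Line 7: ['keyboard'] (min_width=8, slack=3)
Line 8: ['slow', 'python'] (min_width=11, slack=0)
Line 9: ['calendar'] (min_width=8, slack=3)
Line 10: ['capture'] (min_width=7, slack=4)
Line 11: ['small', 'up'] (min_width=8, slack=3)
Line 12: ['train', 'knife'] (min_width=11, slack=0)
Line 13: ['box'] (min_width=3, slack=8)

Answer: 1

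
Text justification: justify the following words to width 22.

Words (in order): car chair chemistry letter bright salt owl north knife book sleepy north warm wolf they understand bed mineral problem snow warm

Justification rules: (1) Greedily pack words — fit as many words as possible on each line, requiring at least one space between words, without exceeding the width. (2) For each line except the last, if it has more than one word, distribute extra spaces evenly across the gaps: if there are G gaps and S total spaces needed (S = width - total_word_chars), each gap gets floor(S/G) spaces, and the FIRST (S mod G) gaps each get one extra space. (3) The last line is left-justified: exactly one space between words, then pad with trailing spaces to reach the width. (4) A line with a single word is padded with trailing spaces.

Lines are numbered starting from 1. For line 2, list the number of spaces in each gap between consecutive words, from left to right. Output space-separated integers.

Line 1: ['car', 'chair', 'chemistry'] (min_width=19, slack=3)
Line 2: ['letter', 'bright', 'salt', 'owl'] (min_width=22, slack=0)
Line 3: ['north', 'knife', 'book'] (min_width=16, slack=6)
Line 4: ['sleepy', 'north', 'warm', 'wolf'] (min_width=22, slack=0)
Line 5: ['they', 'understand', 'bed'] (min_width=19, slack=3)
Line 6: ['mineral', 'problem', 'snow'] (min_width=20, slack=2)
Line 7: ['warm'] (min_width=4, slack=18)

Answer: 1 1 1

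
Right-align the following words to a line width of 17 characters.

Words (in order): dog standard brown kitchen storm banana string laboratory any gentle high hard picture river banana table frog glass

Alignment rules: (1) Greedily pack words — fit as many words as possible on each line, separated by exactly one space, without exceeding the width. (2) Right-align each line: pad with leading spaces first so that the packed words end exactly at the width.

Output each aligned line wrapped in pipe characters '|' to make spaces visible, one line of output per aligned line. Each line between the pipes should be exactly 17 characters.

Line 1: ['dog', 'standard'] (min_width=12, slack=5)
Line 2: ['brown', 'kitchen'] (min_width=13, slack=4)
Line 3: ['storm', 'banana'] (min_width=12, slack=5)
Line 4: ['string', 'laboratory'] (min_width=17, slack=0)
Line 5: ['any', 'gentle', 'high'] (min_width=15, slack=2)
Line 6: ['hard', 'picture'] (min_width=12, slack=5)
Line 7: ['river', 'banana'] (min_width=12, slack=5)
Line 8: ['table', 'frog', 'glass'] (min_width=16, slack=1)

Answer: |     dog standard|
|    brown kitchen|
|     storm banana|
|string laboratory|
|  any gentle high|
|     hard picture|
|     river banana|
| table frog glass|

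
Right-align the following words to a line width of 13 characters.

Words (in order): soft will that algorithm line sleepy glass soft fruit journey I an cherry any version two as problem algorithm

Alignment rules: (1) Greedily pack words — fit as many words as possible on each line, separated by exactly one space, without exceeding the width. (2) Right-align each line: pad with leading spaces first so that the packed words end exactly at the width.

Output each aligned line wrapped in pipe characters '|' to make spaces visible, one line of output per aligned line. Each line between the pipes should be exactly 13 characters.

Line 1: ['soft', 'will'] (min_width=9, slack=4)
Line 2: ['that'] (min_width=4, slack=9)
Line 3: ['algorithm'] (min_width=9, slack=4)
Line 4: ['line', 'sleepy'] (min_width=11, slack=2)
Line 5: ['glass', 'soft'] (min_width=10, slack=3)
Line 6: ['fruit', 'journey'] (min_width=13, slack=0)
Line 7: ['I', 'an', 'cherry'] (min_width=11, slack=2)
Line 8: ['any', 'version'] (min_width=11, slack=2)
Line 9: ['two', 'as'] (min_width=6, slack=7)
Line 10: ['problem'] (min_width=7, slack=6)
Line 11: ['algorithm'] (min_width=9, slack=4)

Answer: |    soft will|
|         that|
|    algorithm|
|  line sleepy|
|   glass soft|
|fruit journey|
|  I an cherry|
|  any version|
|       two as|
|      problem|
|    algorithm|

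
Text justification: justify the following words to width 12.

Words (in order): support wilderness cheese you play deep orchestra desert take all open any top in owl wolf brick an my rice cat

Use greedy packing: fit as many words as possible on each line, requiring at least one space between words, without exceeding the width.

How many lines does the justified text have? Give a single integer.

Line 1: ['support'] (min_width=7, slack=5)
Line 2: ['wilderness'] (min_width=10, slack=2)
Line 3: ['cheese', 'you'] (min_width=10, slack=2)
Line 4: ['play', 'deep'] (min_width=9, slack=3)
Line 5: ['orchestra'] (min_width=9, slack=3)
Line 6: ['desert', 'take'] (min_width=11, slack=1)
Line 7: ['all', 'open', 'any'] (min_width=12, slack=0)
Line 8: ['top', 'in', 'owl'] (min_width=10, slack=2)
Line 9: ['wolf', 'brick'] (min_width=10, slack=2)
Line 10: ['an', 'my', 'rice'] (min_width=10, slack=2)
Line 11: ['cat'] (min_width=3, slack=9)
Total lines: 11

Answer: 11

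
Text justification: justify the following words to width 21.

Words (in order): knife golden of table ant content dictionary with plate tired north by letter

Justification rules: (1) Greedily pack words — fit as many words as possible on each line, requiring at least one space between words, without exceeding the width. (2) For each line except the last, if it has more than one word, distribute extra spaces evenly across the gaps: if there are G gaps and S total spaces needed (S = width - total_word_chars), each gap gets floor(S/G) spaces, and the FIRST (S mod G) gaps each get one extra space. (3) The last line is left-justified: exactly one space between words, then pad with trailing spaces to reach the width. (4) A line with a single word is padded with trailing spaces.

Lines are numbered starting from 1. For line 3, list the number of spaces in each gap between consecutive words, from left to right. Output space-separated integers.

Line 1: ['knife', 'golden', 'of', 'table'] (min_width=21, slack=0)
Line 2: ['ant', 'content'] (min_width=11, slack=10)
Line 3: ['dictionary', 'with', 'plate'] (min_width=21, slack=0)
Line 4: ['tired', 'north', 'by', 'letter'] (min_width=21, slack=0)

Answer: 1 1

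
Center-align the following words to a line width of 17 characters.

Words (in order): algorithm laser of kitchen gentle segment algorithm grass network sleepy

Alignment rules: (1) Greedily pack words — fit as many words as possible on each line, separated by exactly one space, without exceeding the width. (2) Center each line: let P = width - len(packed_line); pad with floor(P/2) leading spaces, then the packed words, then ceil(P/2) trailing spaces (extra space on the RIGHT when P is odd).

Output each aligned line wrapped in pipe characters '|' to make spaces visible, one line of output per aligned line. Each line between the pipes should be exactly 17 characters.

Answer: | algorithm laser |
|of kitchen gentle|
|segment algorithm|
|  grass network  |
|     sleepy      |

Derivation:
Line 1: ['algorithm', 'laser'] (min_width=15, slack=2)
Line 2: ['of', 'kitchen', 'gentle'] (min_width=17, slack=0)
Line 3: ['segment', 'algorithm'] (min_width=17, slack=0)
Line 4: ['grass', 'network'] (min_width=13, slack=4)
Line 5: ['sleepy'] (min_width=6, slack=11)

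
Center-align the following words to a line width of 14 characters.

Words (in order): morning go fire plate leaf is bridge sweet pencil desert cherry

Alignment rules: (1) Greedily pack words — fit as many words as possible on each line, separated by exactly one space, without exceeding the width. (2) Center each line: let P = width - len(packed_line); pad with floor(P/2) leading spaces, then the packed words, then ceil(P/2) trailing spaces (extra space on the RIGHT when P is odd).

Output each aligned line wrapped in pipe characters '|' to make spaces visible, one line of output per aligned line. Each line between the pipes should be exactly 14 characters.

Answer: |  morning go  |
|  fire plate  |
|leaf is bridge|
| sweet pencil |
|desert cherry |

Derivation:
Line 1: ['morning', 'go'] (min_width=10, slack=4)
Line 2: ['fire', 'plate'] (min_width=10, slack=4)
Line 3: ['leaf', 'is', 'bridge'] (min_width=14, slack=0)
Line 4: ['sweet', 'pencil'] (min_width=12, slack=2)
Line 5: ['desert', 'cherry'] (min_width=13, slack=1)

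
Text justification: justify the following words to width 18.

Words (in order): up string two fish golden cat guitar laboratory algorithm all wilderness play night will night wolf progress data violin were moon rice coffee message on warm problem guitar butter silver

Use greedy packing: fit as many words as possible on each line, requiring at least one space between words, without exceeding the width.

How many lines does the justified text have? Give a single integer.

Line 1: ['up', 'string', 'two', 'fish'] (min_width=18, slack=0)
Line 2: ['golden', 'cat', 'guitar'] (min_width=17, slack=1)
Line 3: ['laboratory'] (min_width=10, slack=8)
Line 4: ['algorithm', 'all'] (min_width=13, slack=5)
Line 5: ['wilderness', 'play'] (min_width=15, slack=3)
Line 6: ['night', 'will', 'night'] (min_width=16, slack=2)
Line 7: ['wolf', 'progress', 'data'] (min_width=18, slack=0)
Line 8: ['violin', 'were', 'moon'] (min_width=16, slack=2)
Line 9: ['rice', 'coffee'] (min_width=11, slack=7)
Line 10: ['message', 'on', 'warm'] (min_width=15, slack=3)
Line 11: ['problem', 'guitar'] (min_width=14, slack=4)
Line 12: ['butter', 'silver'] (min_width=13, slack=5)
Total lines: 12

Answer: 12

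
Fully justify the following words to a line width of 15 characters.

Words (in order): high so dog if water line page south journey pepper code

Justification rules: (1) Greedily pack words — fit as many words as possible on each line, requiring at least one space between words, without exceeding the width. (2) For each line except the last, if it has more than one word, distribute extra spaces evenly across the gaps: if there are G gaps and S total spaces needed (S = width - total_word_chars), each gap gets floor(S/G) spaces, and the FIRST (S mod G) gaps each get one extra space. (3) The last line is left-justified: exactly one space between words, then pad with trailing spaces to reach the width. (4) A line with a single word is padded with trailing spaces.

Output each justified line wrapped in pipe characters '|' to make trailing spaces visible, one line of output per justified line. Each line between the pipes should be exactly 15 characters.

Line 1: ['high', 'so', 'dog', 'if'] (min_width=14, slack=1)
Line 2: ['water', 'line', 'page'] (min_width=15, slack=0)
Line 3: ['south', 'journey'] (min_width=13, slack=2)
Line 4: ['pepper', 'code'] (min_width=11, slack=4)

Answer: |high  so dog if|
|water line page|
|south   journey|
|pepper code    |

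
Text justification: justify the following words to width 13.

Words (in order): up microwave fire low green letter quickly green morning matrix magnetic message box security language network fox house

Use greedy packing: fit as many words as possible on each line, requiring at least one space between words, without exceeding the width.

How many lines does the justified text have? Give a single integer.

Line 1: ['up', 'microwave'] (min_width=12, slack=1)
Line 2: ['fire', 'low'] (min_width=8, slack=5)
Line 3: ['green', 'letter'] (min_width=12, slack=1)
Line 4: ['quickly', 'green'] (min_width=13, slack=0)
Line 5: ['morning'] (min_width=7, slack=6)
Line 6: ['matrix'] (min_width=6, slack=7)
Line 7: ['magnetic'] (min_width=8, slack=5)
Line 8: ['message', 'box'] (min_width=11, slack=2)
Line 9: ['security'] (min_width=8, slack=5)
Line 10: ['language'] (min_width=8, slack=5)
Line 11: ['network', 'fox'] (min_width=11, slack=2)
Line 12: ['house'] (min_width=5, slack=8)
Total lines: 12

Answer: 12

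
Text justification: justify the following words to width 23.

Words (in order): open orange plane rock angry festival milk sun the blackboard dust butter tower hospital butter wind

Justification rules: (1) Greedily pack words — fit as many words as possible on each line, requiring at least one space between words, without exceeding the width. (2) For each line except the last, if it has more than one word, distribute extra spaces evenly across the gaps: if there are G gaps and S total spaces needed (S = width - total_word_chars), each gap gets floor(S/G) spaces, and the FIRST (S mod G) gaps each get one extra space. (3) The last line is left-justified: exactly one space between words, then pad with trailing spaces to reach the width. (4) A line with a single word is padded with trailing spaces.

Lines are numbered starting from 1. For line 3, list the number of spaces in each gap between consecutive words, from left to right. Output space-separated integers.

Line 1: ['open', 'orange', 'plane', 'rock'] (min_width=22, slack=1)
Line 2: ['angry', 'festival', 'milk', 'sun'] (min_width=23, slack=0)
Line 3: ['the', 'blackboard', 'dust'] (min_width=19, slack=4)
Line 4: ['butter', 'tower', 'hospital'] (min_width=21, slack=2)
Line 5: ['butter', 'wind'] (min_width=11, slack=12)

Answer: 3 3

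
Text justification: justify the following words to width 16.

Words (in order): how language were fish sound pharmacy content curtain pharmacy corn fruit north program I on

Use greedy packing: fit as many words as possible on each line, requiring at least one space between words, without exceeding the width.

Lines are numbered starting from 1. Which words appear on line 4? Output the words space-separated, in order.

Line 1: ['how', 'language'] (min_width=12, slack=4)
Line 2: ['were', 'fish', 'sound'] (min_width=15, slack=1)
Line 3: ['pharmacy', 'content'] (min_width=16, slack=0)
Line 4: ['curtain', 'pharmacy'] (min_width=16, slack=0)
Line 5: ['corn', 'fruit', 'north'] (min_width=16, slack=0)
Line 6: ['program', 'I', 'on'] (min_width=12, slack=4)

Answer: curtain pharmacy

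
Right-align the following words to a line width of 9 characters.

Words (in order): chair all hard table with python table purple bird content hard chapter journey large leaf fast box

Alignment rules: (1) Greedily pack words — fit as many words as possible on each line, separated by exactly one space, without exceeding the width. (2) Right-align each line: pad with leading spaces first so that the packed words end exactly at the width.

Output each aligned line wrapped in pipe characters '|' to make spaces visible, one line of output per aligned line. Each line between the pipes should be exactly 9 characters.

Line 1: ['chair', 'all'] (min_width=9, slack=0)
Line 2: ['hard'] (min_width=4, slack=5)
Line 3: ['table'] (min_width=5, slack=4)
Line 4: ['with'] (min_width=4, slack=5)
Line 5: ['python'] (min_width=6, slack=3)
Line 6: ['table'] (min_width=5, slack=4)
Line 7: ['purple'] (min_width=6, slack=3)
Line 8: ['bird'] (min_width=4, slack=5)
Line 9: ['content'] (min_width=7, slack=2)
Line 10: ['hard'] (min_width=4, slack=5)
Line 11: ['chapter'] (min_width=7, slack=2)
Line 12: ['journey'] (min_width=7, slack=2)
Line 13: ['large'] (min_width=5, slack=4)
Line 14: ['leaf', 'fast'] (min_width=9, slack=0)
Line 15: ['box'] (min_width=3, slack=6)

Answer: |chair all|
|     hard|
|    table|
|     with|
|   python|
|    table|
|   purple|
|     bird|
|  content|
|     hard|
|  chapter|
|  journey|
|    large|
|leaf fast|
|      box|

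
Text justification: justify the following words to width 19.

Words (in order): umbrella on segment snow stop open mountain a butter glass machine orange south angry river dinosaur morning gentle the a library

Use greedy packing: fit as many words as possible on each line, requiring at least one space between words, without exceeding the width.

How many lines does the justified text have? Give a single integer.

Line 1: ['umbrella', 'on', 'segment'] (min_width=19, slack=0)
Line 2: ['snow', 'stop', 'open'] (min_width=14, slack=5)
Line 3: ['mountain', 'a', 'butter'] (min_width=17, slack=2)
Line 4: ['glass', 'machine'] (min_width=13, slack=6)
Line 5: ['orange', 'south', 'angry'] (min_width=18, slack=1)
Line 6: ['river', 'dinosaur'] (min_width=14, slack=5)
Line 7: ['morning', 'gentle', 'the'] (min_width=18, slack=1)
Line 8: ['a', 'library'] (min_width=9, slack=10)
Total lines: 8

Answer: 8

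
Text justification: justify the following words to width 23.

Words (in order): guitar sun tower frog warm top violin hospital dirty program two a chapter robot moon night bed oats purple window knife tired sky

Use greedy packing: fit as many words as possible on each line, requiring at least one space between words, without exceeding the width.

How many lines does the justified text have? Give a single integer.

Answer: 7

Derivation:
Line 1: ['guitar', 'sun', 'tower', 'frog'] (min_width=21, slack=2)
Line 2: ['warm', 'top', 'violin'] (min_width=15, slack=8)
Line 3: ['hospital', 'dirty', 'program'] (min_width=22, slack=1)
Line 4: ['two', 'a', 'chapter', 'robot'] (min_width=19, slack=4)
Line 5: ['moon', 'night', 'bed', 'oats'] (min_width=19, slack=4)
Line 6: ['purple', 'window', 'knife'] (min_width=19, slack=4)
Line 7: ['tired', 'sky'] (min_width=9, slack=14)
Total lines: 7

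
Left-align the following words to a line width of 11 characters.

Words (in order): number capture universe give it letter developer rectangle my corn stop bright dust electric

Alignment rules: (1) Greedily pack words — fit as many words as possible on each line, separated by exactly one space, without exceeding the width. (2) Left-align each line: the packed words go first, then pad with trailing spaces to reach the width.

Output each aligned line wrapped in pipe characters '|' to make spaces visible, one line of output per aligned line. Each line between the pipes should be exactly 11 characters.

Answer: |number     |
|capture    |
|universe   |
|give it    |
|letter     |
|developer  |
|rectangle  |
|my corn    |
|stop bright|
|dust       |
|electric   |

Derivation:
Line 1: ['number'] (min_width=6, slack=5)
Line 2: ['capture'] (min_width=7, slack=4)
Line 3: ['universe'] (min_width=8, slack=3)
Line 4: ['give', 'it'] (min_width=7, slack=4)
Line 5: ['letter'] (min_width=6, slack=5)
Line 6: ['developer'] (min_width=9, slack=2)
Line 7: ['rectangle'] (min_width=9, slack=2)
Line 8: ['my', 'corn'] (min_width=7, slack=4)
Line 9: ['stop', 'bright'] (min_width=11, slack=0)
Line 10: ['dust'] (min_width=4, slack=7)
Line 11: ['electric'] (min_width=8, slack=3)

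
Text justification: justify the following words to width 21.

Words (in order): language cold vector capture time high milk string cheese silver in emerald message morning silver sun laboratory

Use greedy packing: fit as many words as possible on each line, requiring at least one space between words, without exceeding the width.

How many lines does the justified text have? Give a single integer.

Answer: 6

Derivation:
Line 1: ['language', 'cold', 'vector'] (min_width=20, slack=1)
Line 2: ['capture', 'time', 'high'] (min_width=17, slack=4)
Line 3: ['milk', 'string', 'cheese'] (min_width=18, slack=3)
Line 4: ['silver', 'in', 'emerald'] (min_width=17, slack=4)
Line 5: ['message', 'morning'] (min_width=15, slack=6)
Line 6: ['silver', 'sun', 'laboratory'] (min_width=21, slack=0)
Total lines: 6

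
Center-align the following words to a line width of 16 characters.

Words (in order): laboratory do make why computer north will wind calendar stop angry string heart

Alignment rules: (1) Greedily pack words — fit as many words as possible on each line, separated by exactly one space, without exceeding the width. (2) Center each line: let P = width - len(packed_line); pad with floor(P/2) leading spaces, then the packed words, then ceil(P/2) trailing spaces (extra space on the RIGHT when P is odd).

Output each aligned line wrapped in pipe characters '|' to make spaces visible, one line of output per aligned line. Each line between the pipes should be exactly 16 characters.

Line 1: ['laboratory', 'do'] (min_width=13, slack=3)
Line 2: ['make', 'why'] (min_width=8, slack=8)
Line 3: ['computer', 'north'] (min_width=14, slack=2)
Line 4: ['will', 'wind'] (min_width=9, slack=7)
Line 5: ['calendar', 'stop'] (min_width=13, slack=3)
Line 6: ['angry', 'string'] (min_width=12, slack=4)
Line 7: ['heart'] (min_width=5, slack=11)

Answer: | laboratory do  |
|    make why    |
| computer north |
|   will wind    |
| calendar stop  |
|  angry string  |
|     heart      |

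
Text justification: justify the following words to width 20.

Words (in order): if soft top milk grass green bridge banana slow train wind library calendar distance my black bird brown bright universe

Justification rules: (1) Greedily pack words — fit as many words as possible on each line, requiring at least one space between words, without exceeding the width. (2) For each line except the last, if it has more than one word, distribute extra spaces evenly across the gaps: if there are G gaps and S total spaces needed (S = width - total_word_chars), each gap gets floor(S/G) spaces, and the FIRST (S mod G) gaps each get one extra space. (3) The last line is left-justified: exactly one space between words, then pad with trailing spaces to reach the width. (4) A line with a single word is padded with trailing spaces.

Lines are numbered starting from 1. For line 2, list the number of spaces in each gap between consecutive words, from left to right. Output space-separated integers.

Answer: 2 2

Derivation:
Line 1: ['if', 'soft', 'top', 'milk'] (min_width=16, slack=4)
Line 2: ['grass', 'green', 'bridge'] (min_width=18, slack=2)
Line 3: ['banana', 'slow', 'train'] (min_width=17, slack=3)
Line 4: ['wind', 'library'] (min_width=12, slack=8)
Line 5: ['calendar', 'distance', 'my'] (min_width=20, slack=0)
Line 6: ['black', 'bird', 'brown'] (min_width=16, slack=4)
Line 7: ['bright', 'universe'] (min_width=15, slack=5)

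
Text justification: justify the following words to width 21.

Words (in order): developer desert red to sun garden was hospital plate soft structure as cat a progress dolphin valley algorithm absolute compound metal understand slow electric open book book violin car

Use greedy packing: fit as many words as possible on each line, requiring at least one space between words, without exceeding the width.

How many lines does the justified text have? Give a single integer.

Line 1: ['developer', 'desert', 'red'] (min_width=20, slack=1)
Line 2: ['to', 'sun', 'garden', 'was'] (min_width=17, slack=4)
Line 3: ['hospital', 'plate', 'soft'] (min_width=19, slack=2)
Line 4: ['structure', 'as', 'cat', 'a'] (min_width=18, slack=3)
Line 5: ['progress', 'dolphin'] (min_width=16, slack=5)
Line 6: ['valley', 'algorithm'] (min_width=16, slack=5)
Line 7: ['absolute', 'compound'] (min_width=17, slack=4)
Line 8: ['metal', 'understand', 'slow'] (min_width=21, slack=0)
Line 9: ['electric', 'open', 'book'] (min_width=18, slack=3)
Line 10: ['book', 'violin', 'car'] (min_width=15, slack=6)
Total lines: 10

Answer: 10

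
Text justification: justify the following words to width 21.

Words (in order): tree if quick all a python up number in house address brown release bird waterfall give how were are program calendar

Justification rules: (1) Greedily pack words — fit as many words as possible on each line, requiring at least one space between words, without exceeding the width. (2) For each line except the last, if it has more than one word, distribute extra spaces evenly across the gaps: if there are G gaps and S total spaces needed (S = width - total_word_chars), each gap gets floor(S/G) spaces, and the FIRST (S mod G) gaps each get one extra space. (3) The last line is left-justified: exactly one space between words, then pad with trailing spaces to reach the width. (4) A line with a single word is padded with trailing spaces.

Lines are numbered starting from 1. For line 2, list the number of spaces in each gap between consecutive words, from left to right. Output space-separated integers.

Answer: 2 2 1

Derivation:
Line 1: ['tree', 'if', 'quick', 'all', 'a'] (min_width=19, slack=2)
Line 2: ['python', 'up', 'number', 'in'] (min_width=19, slack=2)
Line 3: ['house', 'address', 'brown'] (min_width=19, slack=2)
Line 4: ['release', 'bird'] (min_width=12, slack=9)
Line 5: ['waterfall', 'give', 'how'] (min_width=18, slack=3)
Line 6: ['were', 'are', 'program'] (min_width=16, slack=5)
Line 7: ['calendar'] (min_width=8, slack=13)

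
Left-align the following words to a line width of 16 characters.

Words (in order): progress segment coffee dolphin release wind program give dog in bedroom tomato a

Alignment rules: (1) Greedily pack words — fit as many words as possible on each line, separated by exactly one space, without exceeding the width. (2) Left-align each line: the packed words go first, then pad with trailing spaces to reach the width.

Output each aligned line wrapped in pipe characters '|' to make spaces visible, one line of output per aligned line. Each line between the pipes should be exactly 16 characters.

Line 1: ['progress', 'segment'] (min_width=16, slack=0)
Line 2: ['coffee', 'dolphin'] (min_width=14, slack=2)
Line 3: ['release', 'wind'] (min_width=12, slack=4)
Line 4: ['program', 'give', 'dog'] (min_width=16, slack=0)
Line 5: ['in', 'bedroom'] (min_width=10, slack=6)
Line 6: ['tomato', 'a'] (min_width=8, slack=8)

Answer: |progress segment|
|coffee dolphin  |
|release wind    |
|program give dog|
|in bedroom      |
|tomato a        |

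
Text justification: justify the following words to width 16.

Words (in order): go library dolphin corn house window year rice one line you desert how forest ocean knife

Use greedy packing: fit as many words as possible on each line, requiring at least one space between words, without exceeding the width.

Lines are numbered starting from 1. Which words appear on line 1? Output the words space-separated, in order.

Answer: go library

Derivation:
Line 1: ['go', 'library'] (min_width=10, slack=6)
Line 2: ['dolphin', 'corn'] (min_width=12, slack=4)
Line 3: ['house', 'window'] (min_width=12, slack=4)
Line 4: ['year', 'rice', 'one'] (min_width=13, slack=3)
Line 5: ['line', 'you', 'desert'] (min_width=15, slack=1)
Line 6: ['how', 'forest', 'ocean'] (min_width=16, slack=0)
Line 7: ['knife'] (min_width=5, slack=11)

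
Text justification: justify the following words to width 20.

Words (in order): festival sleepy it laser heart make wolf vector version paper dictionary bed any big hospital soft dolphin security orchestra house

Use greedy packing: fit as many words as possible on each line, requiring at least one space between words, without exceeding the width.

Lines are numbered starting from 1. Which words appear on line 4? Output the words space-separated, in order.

Answer: paper dictionary bed

Derivation:
Line 1: ['festival', 'sleepy', 'it'] (min_width=18, slack=2)
Line 2: ['laser', 'heart', 'make'] (min_width=16, slack=4)
Line 3: ['wolf', 'vector', 'version'] (min_width=19, slack=1)
Line 4: ['paper', 'dictionary', 'bed'] (min_width=20, slack=0)
Line 5: ['any', 'big', 'hospital'] (min_width=16, slack=4)
Line 6: ['soft', 'dolphin'] (min_width=12, slack=8)
Line 7: ['security', 'orchestra'] (min_width=18, slack=2)
Line 8: ['house'] (min_width=5, slack=15)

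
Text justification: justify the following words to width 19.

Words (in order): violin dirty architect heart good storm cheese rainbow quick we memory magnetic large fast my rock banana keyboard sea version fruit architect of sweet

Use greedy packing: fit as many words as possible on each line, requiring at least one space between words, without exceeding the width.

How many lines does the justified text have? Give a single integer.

Line 1: ['violin', 'dirty'] (min_width=12, slack=7)
Line 2: ['architect', 'heart'] (min_width=15, slack=4)
Line 3: ['good', 'storm', 'cheese'] (min_width=17, slack=2)
Line 4: ['rainbow', 'quick', 'we'] (min_width=16, slack=3)
Line 5: ['memory', 'magnetic'] (min_width=15, slack=4)
Line 6: ['large', 'fast', 'my', 'rock'] (min_width=18, slack=1)
Line 7: ['banana', 'keyboard', 'sea'] (min_width=19, slack=0)
Line 8: ['version', 'fruit'] (min_width=13, slack=6)
Line 9: ['architect', 'of', 'sweet'] (min_width=18, slack=1)
Total lines: 9

Answer: 9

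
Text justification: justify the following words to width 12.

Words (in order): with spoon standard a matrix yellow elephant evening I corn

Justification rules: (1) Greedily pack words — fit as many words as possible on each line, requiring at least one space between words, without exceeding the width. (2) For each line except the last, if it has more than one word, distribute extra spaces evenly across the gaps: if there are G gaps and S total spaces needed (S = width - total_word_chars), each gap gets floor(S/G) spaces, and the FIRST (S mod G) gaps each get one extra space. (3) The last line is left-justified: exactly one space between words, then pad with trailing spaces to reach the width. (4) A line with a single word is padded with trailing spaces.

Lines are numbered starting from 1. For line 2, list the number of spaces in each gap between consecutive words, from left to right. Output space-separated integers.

Line 1: ['with', 'spoon'] (min_width=10, slack=2)
Line 2: ['standard', 'a'] (min_width=10, slack=2)
Line 3: ['matrix'] (min_width=6, slack=6)
Line 4: ['yellow'] (min_width=6, slack=6)
Line 5: ['elephant'] (min_width=8, slack=4)
Line 6: ['evening', 'I'] (min_width=9, slack=3)
Line 7: ['corn'] (min_width=4, slack=8)

Answer: 3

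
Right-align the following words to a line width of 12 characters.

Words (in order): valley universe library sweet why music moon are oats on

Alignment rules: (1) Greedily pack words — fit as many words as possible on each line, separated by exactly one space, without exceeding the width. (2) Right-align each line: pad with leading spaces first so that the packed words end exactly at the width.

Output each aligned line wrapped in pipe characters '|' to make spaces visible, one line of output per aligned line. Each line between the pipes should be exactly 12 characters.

Answer: |      valley|
|    universe|
|     library|
|   sweet why|
|  music moon|
| are oats on|

Derivation:
Line 1: ['valley'] (min_width=6, slack=6)
Line 2: ['universe'] (min_width=8, slack=4)
Line 3: ['library'] (min_width=7, slack=5)
Line 4: ['sweet', 'why'] (min_width=9, slack=3)
Line 5: ['music', 'moon'] (min_width=10, slack=2)
Line 6: ['are', 'oats', 'on'] (min_width=11, slack=1)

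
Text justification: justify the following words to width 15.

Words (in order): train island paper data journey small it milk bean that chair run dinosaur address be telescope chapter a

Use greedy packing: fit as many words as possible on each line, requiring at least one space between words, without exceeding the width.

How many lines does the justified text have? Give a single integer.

Line 1: ['train', 'island'] (min_width=12, slack=3)
Line 2: ['paper', 'data'] (min_width=10, slack=5)
Line 3: ['journey', 'small'] (min_width=13, slack=2)
Line 4: ['it', 'milk', 'bean'] (min_width=12, slack=3)
Line 5: ['that', 'chair', 'run'] (min_width=14, slack=1)
Line 6: ['dinosaur'] (min_width=8, slack=7)
Line 7: ['address', 'be'] (min_width=10, slack=5)
Line 8: ['telescope'] (min_width=9, slack=6)
Line 9: ['chapter', 'a'] (min_width=9, slack=6)
Total lines: 9

Answer: 9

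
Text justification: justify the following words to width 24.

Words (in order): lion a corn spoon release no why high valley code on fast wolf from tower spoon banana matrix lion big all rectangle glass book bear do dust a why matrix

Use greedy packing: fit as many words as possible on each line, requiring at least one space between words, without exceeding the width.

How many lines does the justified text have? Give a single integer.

Line 1: ['lion', 'a', 'corn', 'spoon'] (min_width=17, slack=7)
Line 2: ['release', 'no', 'why', 'high'] (min_width=19, slack=5)
Line 3: ['valley', 'code', 'on', 'fast', 'wolf'] (min_width=24, slack=0)
Line 4: ['from', 'tower', 'spoon', 'banana'] (min_width=23, slack=1)
Line 5: ['matrix', 'lion', 'big', 'all'] (min_width=19, slack=5)
Line 6: ['rectangle', 'glass', 'book'] (min_width=20, slack=4)
Line 7: ['bear', 'do', 'dust', 'a', 'why'] (min_width=18, slack=6)
Line 8: ['matrix'] (min_width=6, slack=18)
Total lines: 8

Answer: 8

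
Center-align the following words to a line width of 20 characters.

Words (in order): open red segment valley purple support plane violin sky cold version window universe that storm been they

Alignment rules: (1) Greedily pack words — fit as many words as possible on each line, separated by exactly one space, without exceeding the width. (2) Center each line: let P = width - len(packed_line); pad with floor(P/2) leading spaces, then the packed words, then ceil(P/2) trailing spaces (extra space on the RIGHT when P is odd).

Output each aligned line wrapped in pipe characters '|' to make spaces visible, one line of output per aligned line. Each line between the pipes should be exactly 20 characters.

Line 1: ['open', 'red', 'segment'] (min_width=16, slack=4)
Line 2: ['valley', 'purple'] (min_width=13, slack=7)
Line 3: ['support', 'plane', 'violin'] (min_width=20, slack=0)
Line 4: ['sky', 'cold', 'version'] (min_width=16, slack=4)
Line 5: ['window', 'universe', 'that'] (min_width=20, slack=0)
Line 6: ['storm', 'been', 'they'] (min_width=15, slack=5)

Answer: |  open red segment  |
|   valley purple    |
|support plane violin|
|  sky cold version  |
|window universe that|
|  storm been they   |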